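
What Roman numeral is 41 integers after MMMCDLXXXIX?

MMMCDLXXXIX = 3489
3489 + 41 = 3530

MMMDXXX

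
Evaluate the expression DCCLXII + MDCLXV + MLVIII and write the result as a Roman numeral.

DCCLXII = 762, MDCLXV = 1665, MLVIII = 1058
762 + 1665 = 2427
2427 + 1058 = 3485

MMMCDLXXXV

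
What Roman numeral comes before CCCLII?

CCCLII = 352; previous is 351

CCCLI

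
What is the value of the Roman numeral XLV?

XLV: XL=40, V=5
40 + 5 = 45

45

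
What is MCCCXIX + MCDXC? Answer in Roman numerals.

MCCCXIX = 1319
MCDXC = 1490
1319 + 1490 = 2809

MMDCCCIX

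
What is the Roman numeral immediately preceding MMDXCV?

MMDXCV = 2595; previous is 2594

MMDXCIV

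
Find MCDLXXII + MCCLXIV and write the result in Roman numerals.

MCDLXXII = 1472
MCCLXIV = 1264
1472 + 1264 = 2736

MMDCCXXXVI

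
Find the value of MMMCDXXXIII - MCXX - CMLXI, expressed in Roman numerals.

MMMCDXXXIII = 3433, MCXX = 1120, CMLXI = 961
3433 - 1120 = 2313
2313 - 961 = 1352

MCCCLII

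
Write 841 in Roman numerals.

Convert 841 to Roman numerals:
  841 contains 1×500 (D)
  341 contains 3×100 (CCC)
  41 contains 1×40 (XL)
  1 contains 1×1 (I)

DCCCXLI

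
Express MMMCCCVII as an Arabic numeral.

MMMCCCVII: M=1000, M=1000, M=1000, C=100, C=100, C=100, V=5, I=1, I=1
1000 + 1000 + 1000 + 100 + 100 + 100 + 5 + 1 + 1 = 3307

3307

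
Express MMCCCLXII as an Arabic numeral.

MMCCCLXII: M=1000, M=1000, C=100, C=100, C=100, L=50, X=10, I=1, I=1
1000 + 1000 + 100 + 100 + 100 + 50 + 10 + 1 + 1 = 2362

2362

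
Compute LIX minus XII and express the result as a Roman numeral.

LIX = 59
XII = 12
59 - 12 = 47

XLVII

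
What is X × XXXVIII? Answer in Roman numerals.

X = 10
XXXVIII = 38
10 × 38 = 380

CCCLXXX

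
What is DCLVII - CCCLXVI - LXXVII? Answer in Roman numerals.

DCLVII = 657, CCCLXVI = 366, LXXVII = 77
657 - 366 = 291
291 - 77 = 214

CCXIV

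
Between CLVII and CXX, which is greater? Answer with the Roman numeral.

CLVII = 157
CXX = 120
157 is larger

CLVII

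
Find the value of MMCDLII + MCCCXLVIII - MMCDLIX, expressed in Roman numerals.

MMCDLII = 2452, MCCCXLVIII = 1348, MMCDLIX = 2459
2452 + 1348 = 3800
3800 - 2459 = 1341

MCCCXLI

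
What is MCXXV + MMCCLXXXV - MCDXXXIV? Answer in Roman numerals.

MCXXV = 1125, MMCCLXXXV = 2285, MCDXXXIV = 1434
1125 + 2285 = 3410
3410 - 1434 = 1976

MCMLXXVI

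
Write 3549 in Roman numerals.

Convert 3549 to Roman numerals:
  3549 contains 3×1000 (MMM)
  549 contains 1×500 (D)
  49 contains 1×40 (XL)
  9 contains 1×9 (IX)

MMMDXLIX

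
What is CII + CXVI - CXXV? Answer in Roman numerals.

CII = 102, CXVI = 116, CXXV = 125
102 + 116 = 218
218 - 125 = 93

XCIII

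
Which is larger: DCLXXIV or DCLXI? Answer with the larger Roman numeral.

DCLXXIV = 674
DCLXI = 661
674 is larger

DCLXXIV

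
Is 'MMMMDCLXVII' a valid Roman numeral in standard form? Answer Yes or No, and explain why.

'MMMMDCLXVII': More than 3 consecutive M's

No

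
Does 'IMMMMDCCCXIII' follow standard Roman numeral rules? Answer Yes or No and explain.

'IMMMMDCCCXIII': More than 3 consecutive M's

No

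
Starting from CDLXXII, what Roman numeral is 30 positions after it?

CDLXXII = 472
472 + 30 = 502

DII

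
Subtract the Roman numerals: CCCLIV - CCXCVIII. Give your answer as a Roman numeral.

CCCLIV = 354
CCXCVIII = 298
354 - 298 = 56

LVI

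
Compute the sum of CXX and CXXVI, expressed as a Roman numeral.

CXX = 120
CXXVI = 126
120 + 126 = 246

CCXLVI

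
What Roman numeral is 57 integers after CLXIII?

CLXIII = 163
163 + 57 = 220

CCXX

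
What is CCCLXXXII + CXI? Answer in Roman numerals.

CCCLXXXII = 382
CXI = 111
382 + 111 = 493

CDXCIII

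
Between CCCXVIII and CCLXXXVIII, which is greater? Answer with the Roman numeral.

CCCXVIII = 318
CCLXXXVIII = 288
318 is larger

CCCXVIII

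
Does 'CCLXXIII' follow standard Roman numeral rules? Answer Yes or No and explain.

'CCLXXIII': Check the rules: uses only the symbols I, V, X, L, C, D, M; no symbol is repeated more than three times in a row; V, L and D each appear at most once; no smaller symbol precedes a larger one (values never increase from left to right). Value: C (100) + C (100) + L (50) + X (10) + X (10) + I (1) + I (1) + I (1) = 273. So it is a valid standard Roman numeral.

Yes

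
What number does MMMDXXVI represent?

MMMDXXVI: M=1000, M=1000, M=1000, D=500, X=10, X=10, V=5, I=1
1000 + 1000 + 1000 + 500 + 10 + 10 + 5 + 1 = 3526

3526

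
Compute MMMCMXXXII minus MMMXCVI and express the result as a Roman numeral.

MMMCMXXXII = 3932
MMMXCVI = 3096
3932 - 3096 = 836

DCCCXXXVI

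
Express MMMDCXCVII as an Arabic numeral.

MMMDCXCVII: M=1000, M=1000, M=1000, D=500, C=100, XC=90, V=5, I=1, I=1
1000 + 1000 + 1000 + 500 + 100 + 90 + 5 + 1 + 1 = 3697

3697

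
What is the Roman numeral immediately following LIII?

LIII = 53, so the next integer is 53 + 1 = 54

LIV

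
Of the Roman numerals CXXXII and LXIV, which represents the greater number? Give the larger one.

CXXXII = 132
LXIV = 64
132 is larger

CXXXII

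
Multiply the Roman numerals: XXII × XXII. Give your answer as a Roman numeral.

XXII = 22
XXII = 22
22 × 22 = 484

CDLXXXIV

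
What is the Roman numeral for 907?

Convert 907 to Roman numerals:
  907 contains 1×900 (CM)
  7 contains 1×5 (V)
  2 contains 2×1 (II)

CMVII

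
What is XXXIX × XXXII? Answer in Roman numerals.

XXXIX = 39
XXXII = 32
39 × 32 = 1248

MCCXLVIII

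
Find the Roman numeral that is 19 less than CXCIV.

CXCIV = 194
194 - 19 = 175

CLXXV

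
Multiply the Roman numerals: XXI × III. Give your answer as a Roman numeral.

XXI = 21
III = 3
21 × 3 = 63

LXIII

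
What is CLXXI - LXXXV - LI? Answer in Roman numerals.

CLXXI = 171, LXXXV = 85, LI = 51
171 - 85 = 86
86 - 51 = 35

XXXV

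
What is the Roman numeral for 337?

Convert 337 to Roman numerals:
  337 contains 3×100 (CCC)
  37 contains 3×10 (XXX)
  7 contains 1×5 (V)
  2 contains 2×1 (II)

CCCXXXVII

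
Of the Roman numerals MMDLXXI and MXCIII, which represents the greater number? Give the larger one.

MMDLXXI = 2571
MXCIII = 1093
2571 is larger

MMDLXXI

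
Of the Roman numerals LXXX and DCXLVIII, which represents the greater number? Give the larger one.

LXXX = 80
DCXLVIII = 648
648 is larger

DCXLVIII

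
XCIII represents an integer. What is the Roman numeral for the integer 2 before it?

XCIII = 93
93 - 2 = 91

XCI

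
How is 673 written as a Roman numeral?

Convert 673 to Roman numerals:
  673 contains 1×500 (D)
  173 contains 1×100 (C)
  73 contains 1×50 (L)
  23 contains 2×10 (XX)
  3 contains 3×1 (III)

DCLXXIII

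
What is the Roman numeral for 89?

Convert 89 to Roman numerals:
  89 contains 1×50 (L)
  39 contains 3×10 (XXX)
  9 contains 1×9 (IX)

LXXXIX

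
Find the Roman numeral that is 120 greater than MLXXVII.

MLXXVII = 1077
1077 + 120 = 1197

MCXCVII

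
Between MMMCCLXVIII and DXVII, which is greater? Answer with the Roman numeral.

MMMCCLXVIII = 3268
DXVII = 517
3268 is larger

MMMCCLXVIII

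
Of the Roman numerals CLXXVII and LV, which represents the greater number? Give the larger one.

CLXXVII = 177
LV = 55
177 is larger

CLXXVII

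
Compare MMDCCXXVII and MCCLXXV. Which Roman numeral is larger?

MMDCCXXVII = 2727
MCCLXXV = 1275
2727 is larger

MMDCCXXVII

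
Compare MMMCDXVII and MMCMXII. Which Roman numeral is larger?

MMMCDXVII = 3417
MMCMXII = 2912
3417 is larger

MMMCDXVII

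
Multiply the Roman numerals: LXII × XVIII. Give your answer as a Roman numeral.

LXII = 62
XVIII = 18
62 × 18 = 1116

MCXVI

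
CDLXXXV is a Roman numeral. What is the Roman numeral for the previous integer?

CDLXXXV = 485; previous is 484

CDLXXXIV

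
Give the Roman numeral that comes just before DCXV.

DCXV = 615, so the previous integer is 615 - 1 = 614

DCXIV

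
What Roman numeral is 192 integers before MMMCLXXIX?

MMMCLXXIX = 3179
3179 - 192 = 2987

MMCMLXXXVII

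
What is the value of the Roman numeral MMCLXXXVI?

MMCLXXXVI: M=1000, M=1000, C=100, L=50, X=10, X=10, X=10, V=5, I=1
1000 + 1000 + 100 + 50 + 10 + 10 + 10 + 5 + 1 = 2186

2186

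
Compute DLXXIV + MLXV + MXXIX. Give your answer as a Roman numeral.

DLXXIV = 574, MLXV = 1065, MXXIX = 1029
574 + 1065 = 1639
1639 + 1029 = 2668

MMDCLXVIII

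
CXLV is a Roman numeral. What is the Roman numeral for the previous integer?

CXLV = 145, so the previous integer is 145 - 1 = 144

CXLIV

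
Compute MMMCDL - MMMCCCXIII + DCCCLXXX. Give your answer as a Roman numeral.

MMMCDL = 3450, MMMCCCXIII = 3313, DCCCLXXX = 880
3450 - 3313 = 137
137 + 880 = 1017

MXVII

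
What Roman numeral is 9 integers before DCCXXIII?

DCCXXIII = 723
723 - 9 = 714

DCCXIV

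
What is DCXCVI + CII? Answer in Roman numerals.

DCXCVI = 696
CII = 102
696 + 102 = 798

DCCXCVIII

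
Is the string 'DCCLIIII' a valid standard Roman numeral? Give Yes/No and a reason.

'DCCLIIII': More than 3 consecutive I's

No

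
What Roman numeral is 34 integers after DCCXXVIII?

DCCXXVIII = 728
728 + 34 = 762

DCCLXII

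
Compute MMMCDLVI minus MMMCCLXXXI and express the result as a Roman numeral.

MMMCDLVI = 3456
MMMCCLXXXI = 3281
3456 - 3281 = 175

CLXXV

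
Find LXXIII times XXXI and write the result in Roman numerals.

LXXIII = 73
XXXI = 31
73 × 31 = 2263

MMCCLXIII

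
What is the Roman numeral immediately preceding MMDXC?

MMDXC = 2590, so the previous integer is 2590 - 1 = 2589

MMDLXXXIX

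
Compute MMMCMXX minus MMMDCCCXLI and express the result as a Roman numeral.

MMMCMXX = 3920
MMMDCCCXLI = 3841
3920 - 3841 = 79

LXXIX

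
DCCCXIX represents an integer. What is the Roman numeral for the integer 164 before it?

DCCCXIX = 819
819 - 164 = 655

DCLV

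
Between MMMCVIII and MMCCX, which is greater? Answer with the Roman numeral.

MMMCVIII = 3108
MMCCX = 2210
3108 is larger

MMMCVIII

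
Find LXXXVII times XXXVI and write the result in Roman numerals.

LXXXVII = 87
XXXVI = 36
87 × 36 = 3132

MMMCXXXII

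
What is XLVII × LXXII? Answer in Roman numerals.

XLVII = 47
LXXII = 72
47 × 72 = 3384

MMMCCCLXXXIV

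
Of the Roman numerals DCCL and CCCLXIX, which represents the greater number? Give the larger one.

DCCL = 750
CCCLXIX = 369
750 is larger

DCCL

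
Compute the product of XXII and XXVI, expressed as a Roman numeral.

XXII = 22
XXVI = 26
22 × 26 = 572

DLXXII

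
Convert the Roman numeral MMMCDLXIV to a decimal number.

MMMCDLXIV: M=1000, M=1000, M=1000, CD=400, L=50, X=10, IV=4
1000 + 1000 + 1000 + 400 + 50 + 10 + 4 = 3464

3464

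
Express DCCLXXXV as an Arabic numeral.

DCCLXXXV: D=500, C=100, C=100, L=50, X=10, X=10, X=10, V=5
500 + 100 + 100 + 50 + 10 + 10 + 10 + 5 = 785

785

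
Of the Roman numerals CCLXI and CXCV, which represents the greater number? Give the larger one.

CCLXI = 261
CXCV = 195
261 is larger

CCLXI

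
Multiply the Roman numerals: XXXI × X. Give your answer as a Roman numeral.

XXXI = 31
X = 10
31 × 10 = 310

CCCX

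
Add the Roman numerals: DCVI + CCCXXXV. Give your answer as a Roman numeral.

DCVI = 606
CCCXXXV = 335
606 + 335 = 941

CMXLI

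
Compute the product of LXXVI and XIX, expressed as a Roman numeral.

LXXVI = 76
XIX = 19
76 × 19 = 1444

MCDXLIV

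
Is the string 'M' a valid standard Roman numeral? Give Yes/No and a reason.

'M': Check the rules: uses only the symbols I, V, X, L, C, D, M; no symbol is repeated more than three times in a row; V, L and D each appear at most once; no smaller symbol precedes a larger one (values never increase from left to right). Value: M = 1000. So it is a valid standard Roman numeral.

Yes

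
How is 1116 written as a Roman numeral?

Convert 1116 to Roman numerals:
  1116 contains 1×1000 (M)
  116 contains 1×100 (C)
  16 contains 1×10 (X)
  6 contains 1×5 (V)
  1 contains 1×1 (I)

MCXVI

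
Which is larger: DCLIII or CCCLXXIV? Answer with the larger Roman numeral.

DCLIII = 653
CCCLXXIV = 374
653 is larger

DCLIII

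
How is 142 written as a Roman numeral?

Convert 142 to Roman numerals:
  142 contains 1×100 (C)
  42 contains 1×40 (XL)
  2 contains 2×1 (II)

CXLII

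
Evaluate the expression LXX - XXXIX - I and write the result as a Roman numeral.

LXX = 70, XXXIX = 39, I = 1
70 - 39 = 31
31 - 1 = 30

XXX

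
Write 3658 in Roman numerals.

Convert 3658 to Roman numerals:
  3658 contains 3×1000 (MMM)
  658 contains 1×500 (D)
  158 contains 1×100 (C)
  58 contains 1×50 (L)
  8 contains 1×5 (V)
  3 contains 3×1 (III)

MMMDCLVIII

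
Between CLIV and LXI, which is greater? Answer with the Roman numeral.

CLIV = 154
LXI = 61
154 is larger

CLIV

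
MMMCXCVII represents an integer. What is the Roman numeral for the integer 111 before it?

MMMCXCVII = 3197
3197 - 111 = 3086

MMMLXXXVI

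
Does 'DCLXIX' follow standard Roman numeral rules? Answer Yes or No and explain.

'DCLXIX': Check the rules: uses only the symbols I, V, X, L, C, D, M; no symbol is repeated more than three times in a row; V, L and D each appear at most once; the only place a smaller symbol precedes a larger one is the allowed subtractive pair IX, the symbol right after such a pair (if any) is smaller than the pair's first symbol, and otherwise the values never increase from left to right. Value: D (500) + C (100) + L (50) + X (10) + IX (9) = 669. So it is a valid standard Roman numeral.

Yes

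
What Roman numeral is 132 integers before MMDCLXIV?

MMDCLXIV = 2664
2664 - 132 = 2532

MMDXXXII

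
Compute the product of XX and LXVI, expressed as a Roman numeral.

XX = 20
LXVI = 66
20 × 66 = 1320

MCCCXX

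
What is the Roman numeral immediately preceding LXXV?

LXXV = 75, so the previous integer is 75 - 1 = 74

LXXIV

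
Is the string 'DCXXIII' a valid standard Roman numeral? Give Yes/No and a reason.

'DCXXIII': Check the rules: uses only the symbols I, V, X, L, C, D, M; no symbol is repeated more than three times in a row; V, L and D each appear at most once; no smaller symbol precedes a larger one (values never increase from left to right). Value: D (500) + C (100) + X (10) + X (10) + I (1) + I (1) + I (1) = 623. So it is a valid standard Roman numeral.

Yes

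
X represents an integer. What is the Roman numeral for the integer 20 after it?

X = 10
10 + 20 = 30

XXX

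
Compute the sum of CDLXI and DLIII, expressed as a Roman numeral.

CDLXI = 461
DLIII = 553
461 + 553 = 1014

MXIV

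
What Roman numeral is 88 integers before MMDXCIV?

MMDXCIV = 2594
2594 - 88 = 2506

MMDVI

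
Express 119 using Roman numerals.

Convert 119 to Roman numerals:
  119 contains 1×100 (C)
  19 contains 1×10 (X)
  9 contains 1×9 (IX)

CXIX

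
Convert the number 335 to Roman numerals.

Convert 335 to Roman numerals:
  335 contains 3×100 (CCC)
  35 contains 3×10 (XXX)
  5 contains 1×5 (V)

CCCXXXV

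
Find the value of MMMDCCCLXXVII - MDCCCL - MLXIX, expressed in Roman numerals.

MMMDCCCLXXVII = 3877, MDCCCL = 1850, MLXIX = 1069
3877 - 1850 = 2027
2027 - 1069 = 958

CMLVIII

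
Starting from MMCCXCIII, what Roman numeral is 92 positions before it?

MMCCXCIII = 2293
2293 - 92 = 2201

MMCCI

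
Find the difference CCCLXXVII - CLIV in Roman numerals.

CCCLXXVII = 377
CLIV = 154
377 - 154 = 223

CCXXIII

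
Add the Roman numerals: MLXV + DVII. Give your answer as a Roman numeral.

MLXV = 1065
DVII = 507
1065 + 507 = 1572

MDLXXII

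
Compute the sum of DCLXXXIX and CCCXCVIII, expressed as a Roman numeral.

DCLXXXIX = 689
CCCXCVIII = 398
689 + 398 = 1087

MLXXXVII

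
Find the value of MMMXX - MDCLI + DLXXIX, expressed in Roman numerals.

MMMXX = 3020, MDCLI = 1651, DLXXIX = 579
3020 - 1651 = 1369
1369 + 579 = 1948

MCMXLVIII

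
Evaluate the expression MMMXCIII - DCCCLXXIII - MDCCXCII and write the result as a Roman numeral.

MMMXCIII = 3093, DCCCLXXIII = 873, MDCCXCII = 1792
3093 - 873 = 2220
2220 - 1792 = 428

CDXXVIII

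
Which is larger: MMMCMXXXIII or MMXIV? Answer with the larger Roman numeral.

MMMCMXXXIII = 3933
MMXIV = 2014
3933 is larger

MMMCMXXXIII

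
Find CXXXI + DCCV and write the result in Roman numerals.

CXXXI = 131
DCCV = 705
131 + 705 = 836

DCCCXXXVI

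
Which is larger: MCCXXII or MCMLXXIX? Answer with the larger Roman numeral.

MCCXXII = 1222
MCMLXXIX = 1979
1979 is larger

MCMLXXIX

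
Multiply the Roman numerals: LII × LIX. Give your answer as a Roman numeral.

LII = 52
LIX = 59
52 × 59 = 3068

MMMLXVIII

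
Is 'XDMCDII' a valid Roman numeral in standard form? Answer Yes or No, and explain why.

'XDMCDII': D should not appear more than once

No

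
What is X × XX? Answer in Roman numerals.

X = 10
XX = 20
10 × 20 = 200

CC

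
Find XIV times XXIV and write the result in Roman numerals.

XIV = 14
XXIV = 24
14 × 24 = 336

CCCXXXVI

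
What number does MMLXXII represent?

MMLXXII: M=1000, M=1000, L=50, X=10, X=10, I=1, I=1
1000 + 1000 + 50 + 10 + 10 + 1 + 1 = 2072

2072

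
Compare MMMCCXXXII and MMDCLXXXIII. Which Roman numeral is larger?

MMMCCXXXII = 3232
MMDCLXXXIII = 2683
3232 is larger

MMMCCXXXII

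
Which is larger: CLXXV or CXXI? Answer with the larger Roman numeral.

CLXXV = 175
CXXI = 121
175 is larger

CLXXV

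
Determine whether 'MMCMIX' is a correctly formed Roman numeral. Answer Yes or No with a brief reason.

'MMCMIX': Check the rules: uses only the symbols I, V, X, L, C, D, M; no symbol is repeated more than three times in a row; V, L and D each appear at most once; the only places a smaller symbol precedes a larger one are the allowed subtractive pairs CM, IX, the symbol right after such a pair (if any) is smaller than the pair's first symbol, and otherwise the values never increase from left to right. Value: M (1000) + M (1000) + CM (900) + IX (9) = 2909. So it is a valid standard Roman numeral.

Yes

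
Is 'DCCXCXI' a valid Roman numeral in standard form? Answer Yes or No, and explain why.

'DCCXCXI': X cannot come right after the subtractive pair XC: once X is subtracted in XC, the next symbol must be smaller than X

No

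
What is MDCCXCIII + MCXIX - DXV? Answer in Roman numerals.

MDCCXCIII = 1793, MCXIX = 1119, DXV = 515
1793 + 1119 = 2912
2912 - 515 = 2397

MMCCCXCVII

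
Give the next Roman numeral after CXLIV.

CXLIV = 144; next is 145

CXLV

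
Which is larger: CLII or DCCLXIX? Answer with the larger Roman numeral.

CLII = 152
DCCLXIX = 769
769 is larger

DCCLXIX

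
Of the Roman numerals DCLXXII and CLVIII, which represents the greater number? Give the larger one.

DCLXXII = 672
CLVIII = 158
672 is larger

DCLXXII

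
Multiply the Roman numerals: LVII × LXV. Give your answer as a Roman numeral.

LVII = 57
LXV = 65
57 × 65 = 3705

MMMDCCV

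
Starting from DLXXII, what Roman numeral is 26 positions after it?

DLXXII = 572
572 + 26 = 598

DXCVIII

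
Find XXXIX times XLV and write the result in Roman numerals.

XXXIX = 39
XLV = 45
39 × 45 = 1755

MDCCLV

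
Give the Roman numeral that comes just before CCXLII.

CCXLII = 242, so the previous integer is 242 - 1 = 241

CCXLI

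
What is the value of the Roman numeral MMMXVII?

MMMXVII: M=1000, M=1000, M=1000, X=10, V=5, I=1, I=1
1000 + 1000 + 1000 + 10 + 5 + 1 + 1 = 3017

3017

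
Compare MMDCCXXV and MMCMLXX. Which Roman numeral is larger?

MMDCCXXV = 2725
MMCMLXX = 2970
2970 is larger

MMCMLXX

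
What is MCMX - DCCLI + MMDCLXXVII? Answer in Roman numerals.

MCMX = 1910, DCCLI = 751, MMDCLXXVII = 2677
1910 - 751 = 1159
1159 + 2677 = 3836

MMMDCCCXXXVI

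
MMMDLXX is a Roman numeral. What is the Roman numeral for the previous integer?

MMMDLXX = 3570, so the previous integer is 3570 - 1 = 3569

MMMDLXIX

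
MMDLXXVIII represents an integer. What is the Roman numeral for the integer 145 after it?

MMDLXXVIII = 2578
2578 + 145 = 2723

MMDCCXXIII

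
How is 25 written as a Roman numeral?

Convert 25 to Roman numerals:
  25 contains 2×10 (XX)
  5 contains 1×5 (V)

XXV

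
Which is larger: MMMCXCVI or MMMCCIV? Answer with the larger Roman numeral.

MMMCXCVI = 3196
MMMCCIV = 3204
3204 is larger

MMMCCIV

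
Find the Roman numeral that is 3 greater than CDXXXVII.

CDXXXVII = 437
437 + 3 = 440

CDXL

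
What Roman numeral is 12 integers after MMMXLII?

MMMXLII = 3042
3042 + 12 = 3054

MMMLIV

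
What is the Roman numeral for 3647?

Convert 3647 to Roman numerals:
  3647 contains 3×1000 (MMM)
  647 contains 1×500 (D)
  147 contains 1×100 (C)
  47 contains 1×40 (XL)
  7 contains 1×5 (V)
  2 contains 2×1 (II)

MMMDCXLVII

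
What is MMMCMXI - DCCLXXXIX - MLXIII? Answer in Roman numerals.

MMMCMXI = 3911, DCCLXXXIX = 789, MLXIII = 1063
3911 - 789 = 3122
3122 - 1063 = 2059

MMLIX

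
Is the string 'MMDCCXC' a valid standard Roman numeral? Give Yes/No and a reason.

'MMDCCXC': Check the rules: uses only the symbols I, V, X, L, C, D, M; no symbol is repeated more than three times in a row; V, L and D each appear at most once; the only place a smaller symbol precedes a larger one is the allowed subtractive pair XC, the symbol right after such a pair (if any) is smaller than the pair's first symbol, and otherwise the values never increase from left to right. Value: M (1000) + M (1000) + D (500) + C (100) + C (100) + XC (90) = 2790. So it is a valid standard Roman numeral.

Yes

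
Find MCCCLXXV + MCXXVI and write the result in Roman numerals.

MCCCLXXV = 1375
MCXXVI = 1126
1375 + 1126 = 2501

MMDI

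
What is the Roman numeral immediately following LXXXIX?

LXXXIX = 89; next is 90

XC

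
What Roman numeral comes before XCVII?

XCVII = 97, so the previous integer is 97 - 1 = 96

XCVI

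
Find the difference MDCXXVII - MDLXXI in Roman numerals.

MDCXXVII = 1627
MDLXXI = 1571
1627 - 1571 = 56

LVI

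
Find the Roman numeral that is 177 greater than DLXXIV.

DLXXIV = 574
574 + 177 = 751

DCCLI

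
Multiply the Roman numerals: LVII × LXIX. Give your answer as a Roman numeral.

LVII = 57
LXIX = 69
57 × 69 = 3933

MMMCMXXXIII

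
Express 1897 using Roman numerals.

Convert 1897 to Roman numerals:
  1897 contains 1×1000 (M)
  897 contains 1×500 (D)
  397 contains 3×100 (CCC)
  97 contains 1×90 (XC)
  7 contains 1×5 (V)
  2 contains 2×1 (II)

MDCCCXCVII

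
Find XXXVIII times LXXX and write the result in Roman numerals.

XXXVIII = 38
LXXX = 80
38 × 80 = 3040

MMMXL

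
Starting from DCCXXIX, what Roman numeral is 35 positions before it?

DCCXXIX = 729
729 - 35 = 694

DCXCIV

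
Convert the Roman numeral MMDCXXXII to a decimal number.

MMDCXXXII: M=1000, M=1000, D=500, C=100, X=10, X=10, X=10, I=1, I=1
1000 + 1000 + 500 + 100 + 10 + 10 + 10 + 1 + 1 = 2632

2632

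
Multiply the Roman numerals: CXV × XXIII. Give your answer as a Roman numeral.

CXV = 115
XXIII = 23
115 × 23 = 2645

MMDCXLV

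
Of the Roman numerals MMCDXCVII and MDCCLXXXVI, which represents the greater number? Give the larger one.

MMCDXCVII = 2497
MDCCLXXXVI = 1786
2497 is larger

MMCDXCVII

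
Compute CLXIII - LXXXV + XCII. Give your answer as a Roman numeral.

CLXIII = 163, LXXXV = 85, XCII = 92
163 - 85 = 78
78 + 92 = 170

CLXX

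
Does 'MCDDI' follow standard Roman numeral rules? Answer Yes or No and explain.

'MCDDI': D should not appear more than once

No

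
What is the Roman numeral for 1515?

Convert 1515 to Roman numerals:
  1515 contains 1×1000 (M)
  515 contains 1×500 (D)
  15 contains 1×10 (X)
  5 contains 1×5 (V)

MDXV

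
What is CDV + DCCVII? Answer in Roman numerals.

CDV = 405
DCCVII = 707
405 + 707 = 1112

MCXII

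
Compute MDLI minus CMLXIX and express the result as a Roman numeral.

MDLI = 1551
CMLXIX = 969
1551 - 969 = 582

DLXXXII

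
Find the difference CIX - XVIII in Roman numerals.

CIX = 109
XVIII = 18
109 - 18 = 91

XCI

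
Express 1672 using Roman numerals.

Convert 1672 to Roman numerals:
  1672 contains 1×1000 (M)
  672 contains 1×500 (D)
  172 contains 1×100 (C)
  72 contains 1×50 (L)
  22 contains 2×10 (XX)
  2 contains 2×1 (II)

MDCLXXII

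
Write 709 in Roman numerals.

Convert 709 to Roman numerals:
  709 contains 1×500 (D)
  209 contains 2×100 (CC)
  9 contains 1×9 (IX)

DCCIX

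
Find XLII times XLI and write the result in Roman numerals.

XLII = 42
XLI = 41
42 × 41 = 1722

MDCCXXII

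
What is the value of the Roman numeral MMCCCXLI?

MMCCCXLI: M=1000, M=1000, C=100, C=100, C=100, XL=40, I=1
1000 + 1000 + 100 + 100 + 100 + 40 + 1 = 2341

2341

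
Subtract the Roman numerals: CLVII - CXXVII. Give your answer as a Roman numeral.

CLVII = 157
CXXVII = 127
157 - 127 = 30

XXX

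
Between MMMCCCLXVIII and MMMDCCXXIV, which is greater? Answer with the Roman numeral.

MMMCCCLXVIII = 3368
MMMDCCXXIV = 3724
3724 is larger

MMMDCCXXIV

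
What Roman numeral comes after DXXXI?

DXXXI = 531; next is 532

DXXXII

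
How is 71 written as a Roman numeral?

Convert 71 to Roman numerals:
  71 contains 1×50 (L)
  21 contains 2×10 (XX)
  1 contains 1×1 (I)

LXXI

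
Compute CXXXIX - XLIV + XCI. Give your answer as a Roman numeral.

CXXXIX = 139, XLIV = 44, XCI = 91
139 - 44 = 95
95 + 91 = 186

CLXXXVI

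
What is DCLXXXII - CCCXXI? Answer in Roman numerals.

DCLXXXII = 682
CCCXXI = 321
682 - 321 = 361

CCCLXI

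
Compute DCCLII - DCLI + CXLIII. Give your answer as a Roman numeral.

DCCLII = 752, DCLI = 651, CXLIII = 143
752 - 651 = 101
101 + 143 = 244

CCXLIV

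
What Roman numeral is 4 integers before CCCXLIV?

CCCXLIV = 344
344 - 4 = 340

CCCXL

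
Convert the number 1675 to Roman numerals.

Convert 1675 to Roman numerals:
  1675 contains 1×1000 (M)
  675 contains 1×500 (D)
  175 contains 1×100 (C)
  75 contains 1×50 (L)
  25 contains 2×10 (XX)
  5 contains 1×5 (V)

MDCLXXV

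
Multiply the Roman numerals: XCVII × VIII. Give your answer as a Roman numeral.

XCVII = 97
VIII = 8
97 × 8 = 776

DCCLXXVI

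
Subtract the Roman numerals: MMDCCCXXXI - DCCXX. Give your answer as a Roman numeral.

MMDCCCXXXI = 2831
DCCXX = 720
2831 - 720 = 2111

MMCXI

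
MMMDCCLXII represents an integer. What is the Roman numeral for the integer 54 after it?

MMMDCCLXII = 3762
3762 + 54 = 3816

MMMDCCCXVI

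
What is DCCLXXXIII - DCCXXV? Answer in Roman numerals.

DCCLXXXIII = 783
DCCXXV = 725
783 - 725 = 58

LVIII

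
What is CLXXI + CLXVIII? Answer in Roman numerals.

CLXXI = 171
CLXVIII = 168
171 + 168 = 339

CCCXXXIX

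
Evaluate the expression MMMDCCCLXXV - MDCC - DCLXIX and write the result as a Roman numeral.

MMMDCCCLXXV = 3875, MDCC = 1700, DCLXIX = 669
3875 - 1700 = 2175
2175 - 669 = 1506

MDVI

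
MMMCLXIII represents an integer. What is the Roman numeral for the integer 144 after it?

MMMCLXIII = 3163
3163 + 144 = 3307

MMMCCCVII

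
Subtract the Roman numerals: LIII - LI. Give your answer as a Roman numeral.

LIII = 53
LI = 51
53 - 51 = 2

II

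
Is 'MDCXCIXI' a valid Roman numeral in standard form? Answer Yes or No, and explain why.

'MDCXCIXI': I cannot come right after the subtractive pair IX: once I is subtracted in IX, the next symbol must be smaller than I

No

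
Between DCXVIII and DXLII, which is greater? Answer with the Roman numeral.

DCXVIII = 618
DXLII = 542
618 is larger

DCXVIII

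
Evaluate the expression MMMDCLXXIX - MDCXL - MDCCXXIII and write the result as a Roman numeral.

MMMDCLXXIX = 3679, MDCXL = 1640, MDCCXXIII = 1723
3679 - 1640 = 2039
2039 - 1723 = 316

CCCXVI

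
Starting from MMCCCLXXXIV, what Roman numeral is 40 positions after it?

MMCCCLXXXIV = 2384
2384 + 40 = 2424

MMCDXXIV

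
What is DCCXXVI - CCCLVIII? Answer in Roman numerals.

DCCXXVI = 726
CCCLVIII = 358
726 - 358 = 368

CCCLXVIII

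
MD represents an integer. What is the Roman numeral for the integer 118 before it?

MD = 1500
1500 - 118 = 1382

MCCCLXXXII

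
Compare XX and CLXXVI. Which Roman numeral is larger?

XX = 20
CLXXVI = 176
176 is larger

CLXXVI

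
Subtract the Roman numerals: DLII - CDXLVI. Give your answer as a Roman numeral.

DLII = 552
CDXLVI = 446
552 - 446 = 106

CVI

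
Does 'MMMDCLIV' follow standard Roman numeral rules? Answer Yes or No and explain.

'MMMDCLIV': Check the rules: uses only the symbols I, V, X, L, C, D, M; no symbol is repeated more than three times in a row; V, L and D each appear at most once; the only place a smaller symbol precedes a larger one is the allowed subtractive pair IV, the symbol right after such a pair (if any) is smaller than the pair's first symbol, and otherwise the values never increase from left to right. Value: M (1000) + M (1000) + M (1000) + D (500) + C (100) + L (50) + IV (4) = 3654. So it is a valid standard Roman numeral.

Yes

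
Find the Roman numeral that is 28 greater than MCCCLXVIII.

MCCCLXVIII = 1368
1368 + 28 = 1396

MCCCXCVI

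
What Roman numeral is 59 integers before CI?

CI = 101
101 - 59 = 42

XLII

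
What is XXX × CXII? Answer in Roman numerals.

XXX = 30
CXII = 112
30 × 112 = 3360

MMMCCCLX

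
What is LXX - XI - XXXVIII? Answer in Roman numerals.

LXX = 70, XI = 11, XXXVIII = 38
70 - 11 = 59
59 - 38 = 21

XXI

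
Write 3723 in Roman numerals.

Convert 3723 to Roman numerals:
  3723 contains 3×1000 (MMM)
  723 contains 1×500 (D)
  223 contains 2×100 (CC)
  23 contains 2×10 (XX)
  3 contains 3×1 (III)

MMMDCCXXIII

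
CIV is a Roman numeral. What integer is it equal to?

CIV: C=100, IV=4
100 + 4 = 104

104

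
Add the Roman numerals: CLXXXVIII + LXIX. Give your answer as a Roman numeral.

CLXXXVIII = 188
LXIX = 69
188 + 69 = 257

CCLVII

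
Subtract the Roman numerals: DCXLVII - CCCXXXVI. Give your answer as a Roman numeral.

DCXLVII = 647
CCCXXXVI = 336
647 - 336 = 311

CCCXI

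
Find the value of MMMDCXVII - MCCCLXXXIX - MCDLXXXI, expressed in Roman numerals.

MMMDCXVII = 3617, MCCCLXXXIX = 1389, MCDLXXXI = 1481
3617 - 1389 = 2228
2228 - 1481 = 747

DCCXLVII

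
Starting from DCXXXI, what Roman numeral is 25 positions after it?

DCXXXI = 631
631 + 25 = 656

DCLVI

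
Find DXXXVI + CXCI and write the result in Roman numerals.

DXXXVI = 536
CXCI = 191
536 + 191 = 727

DCCXXVII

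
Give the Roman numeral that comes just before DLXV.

DLXV = 565; previous is 564

DLXIV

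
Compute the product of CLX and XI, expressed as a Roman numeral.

CLX = 160
XI = 11
160 × 11 = 1760

MDCCLX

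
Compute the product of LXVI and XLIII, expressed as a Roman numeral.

LXVI = 66
XLIII = 43
66 × 43 = 2838

MMDCCCXXXVIII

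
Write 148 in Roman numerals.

Convert 148 to Roman numerals:
  148 contains 1×100 (C)
  48 contains 1×40 (XL)
  8 contains 1×5 (V)
  3 contains 3×1 (III)

CXLVIII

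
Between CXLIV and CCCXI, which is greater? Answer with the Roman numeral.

CXLIV = 144
CCCXI = 311
311 is larger

CCCXI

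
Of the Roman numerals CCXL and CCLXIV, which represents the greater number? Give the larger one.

CCXL = 240
CCLXIV = 264
264 is larger

CCLXIV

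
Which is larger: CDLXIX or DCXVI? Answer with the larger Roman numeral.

CDLXIX = 469
DCXVI = 616
616 is larger

DCXVI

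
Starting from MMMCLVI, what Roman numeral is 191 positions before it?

MMMCLVI = 3156
3156 - 191 = 2965

MMCMLXV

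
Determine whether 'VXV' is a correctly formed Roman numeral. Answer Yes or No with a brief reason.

'VXV': V should not appear more than once

No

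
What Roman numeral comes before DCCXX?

DCCXX = 720, so the previous integer is 720 - 1 = 719

DCCXIX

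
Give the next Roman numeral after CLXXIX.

CLXXIX = 179, so the next integer is 179 + 1 = 180

CLXXX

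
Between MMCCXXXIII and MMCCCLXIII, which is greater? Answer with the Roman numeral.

MMCCXXXIII = 2233
MMCCCLXIII = 2363
2363 is larger

MMCCCLXIII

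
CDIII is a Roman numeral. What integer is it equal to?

CDIII: CD=400, I=1, I=1, I=1
400 + 1 + 1 + 1 = 403

403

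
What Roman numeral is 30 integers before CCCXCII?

CCCXCII = 392
392 - 30 = 362

CCCLXII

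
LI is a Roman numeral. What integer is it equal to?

LI: L=50, I=1
50 + 1 = 51

51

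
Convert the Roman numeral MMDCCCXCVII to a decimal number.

MMDCCCXCVII: M=1000, M=1000, D=500, C=100, C=100, C=100, XC=90, V=5, I=1, I=1
1000 + 1000 + 500 + 100 + 100 + 100 + 90 + 5 + 1 + 1 = 2897

2897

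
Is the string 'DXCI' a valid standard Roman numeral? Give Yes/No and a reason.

'DXCI': Check the rules: uses only the symbols I, V, X, L, C, D, M; no symbol is repeated more than three times in a row; V, L and D each appear at most once; the only place a smaller symbol precedes a larger one is the allowed subtractive pair XC, the symbol right after such a pair (if any) is smaller than the pair's first symbol, and otherwise the values never increase from left to right. Value: D (500) + XC (90) + I (1) = 591. So it is a valid standard Roman numeral.

Yes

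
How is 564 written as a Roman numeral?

Convert 564 to Roman numerals:
  564 contains 1×500 (D)
  64 contains 1×50 (L)
  14 contains 1×10 (X)
  4 contains 1×4 (IV)

DLXIV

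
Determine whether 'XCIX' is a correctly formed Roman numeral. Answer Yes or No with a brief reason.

'XCIX': Check the rules: uses only the symbols I, V, X, L, C, D, M; no symbol is repeated more than three times in a row; V, L and D each appear at most once; the only places a smaller symbol precedes a larger one are the allowed subtractive pairs XC, IX, the symbol right after such a pair (if any) is smaller than the pair's first symbol, and otherwise the values never increase from left to right. Value: XC (90) + IX (9) = 99. So it is a valid standard Roman numeral.

Yes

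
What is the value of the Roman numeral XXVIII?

XXVIII: X=10, X=10, V=5, I=1, I=1, I=1
10 + 10 + 5 + 1 + 1 + 1 = 28

28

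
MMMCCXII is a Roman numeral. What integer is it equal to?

MMMCCXII: M=1000, M=1000, M=1000, C=100, C=100, X=10, I=1, I=1
1000 + 1000 + 1000 + 100 + 100 + 10 + 1 + 1 = 3212

3212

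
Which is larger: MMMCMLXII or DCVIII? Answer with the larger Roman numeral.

MMMCMLXII = 3962
DCVIII = 608
3962 is larger

MMMCMLXII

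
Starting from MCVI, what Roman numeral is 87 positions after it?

MCVI = 1106
1106 + 87 = 1193

MCXCIII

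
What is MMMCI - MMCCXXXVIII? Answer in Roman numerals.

MMMCI = 3101
MMCCXXXVIII = 2238
3101 - 2238 = 863

DCCCLXIII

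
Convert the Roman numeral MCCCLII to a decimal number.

MCCCLII: M=1000, C=100, C=100, C=100, L=50, I=1, I=1
1000 + 100 + 100 + 100 + 50 + 1 + 1 = 1352

1352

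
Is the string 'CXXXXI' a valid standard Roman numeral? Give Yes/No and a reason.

'CXXXXI': More than 3 consecutive X's

No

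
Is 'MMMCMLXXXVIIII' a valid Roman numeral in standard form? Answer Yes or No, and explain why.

'MMMCMLXXXVIIII': More than 3 consecutive I's

No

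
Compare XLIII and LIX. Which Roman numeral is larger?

XLIII = 43
LIX = 59
59 is larger

LIX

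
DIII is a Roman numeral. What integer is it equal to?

DIII: D=500, I=1, I=1, I=1
500 + 1 + 1 + 1 = 503

503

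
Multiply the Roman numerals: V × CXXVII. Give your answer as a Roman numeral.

V = 5
CXXVII = 127
5 × 127 = 635

DCXXXV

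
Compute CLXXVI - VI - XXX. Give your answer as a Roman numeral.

CLXXVI = 176, VI = 6, XXX = 30
176 - 6 = 170
170 - 30 = 140

CXL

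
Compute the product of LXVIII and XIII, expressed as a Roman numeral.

LXVIII = 68
XIII = 13
68 × 13 = 884

DCCCLXXXIV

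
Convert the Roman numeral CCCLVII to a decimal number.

CCCLVII: C=100, C=100, C=100, L=50, V=5, I=1, I=1
100 + 100 + 100 + 50 + 5 + 1 + 1 = 357

357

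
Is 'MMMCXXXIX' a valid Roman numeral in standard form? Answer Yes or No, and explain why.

'MMMCXXXIX': Check the rules: uses only the symbols I, V, X, L, C, D, M; no symbol is repeated more than three times in a row; V, L and D each appear at most once; the only place a smaller symbol precedes a larger one is the allowed subtractive pair IX, the symbol right after such a pair (if any) is smaller than the pair's first symbol, and otherwise the values never increase from left to right. Value: M (1000) + M (1000) + M (1000) + C (100) + X (10) + X (10) + X (10) + IX (9) = 3139. So it is a valid standard Roman numeral.

Yes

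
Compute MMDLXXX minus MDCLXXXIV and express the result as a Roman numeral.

MMDLXXX = 2580
MDCLXXXIV = 1684
2580 - 1684 = 896

DCCCXCVI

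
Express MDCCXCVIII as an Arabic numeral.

MDCCXCVIII: M=1000, D=500, C=100, C=100, XC=90, V=5, I=1, I=1, I=1
1000 + 500 + 100 + 100 + 90 + 5 + 1 + 1 + 1 = 1798

1798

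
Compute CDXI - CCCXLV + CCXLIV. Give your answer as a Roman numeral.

CDXI = 411, CCCXLV = 345, CCXLIV = 244
411 - 345 = 66
66 + 244 = 310

CCCX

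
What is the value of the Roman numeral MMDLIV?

MMDLIV: M=1000, M=1000, D=500, L=50, IV=4
1000 + 1000 + 500 + 50 + 4 = 2554

2554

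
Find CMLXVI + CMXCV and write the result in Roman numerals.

CMLXVI = 966
CMXCV = 995
966 + 995 = 1961

MCMLXI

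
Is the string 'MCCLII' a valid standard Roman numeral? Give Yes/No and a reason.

'MCCLII': Check the rules: uses only the symbols I, V, X, L, C, D, M; no symbol is repeated more than three times in a row; V, L and D each appear at most once; no smaller symbol precedes a larger one (values never increase from left to right). Value: M (1000) + C (100) + C (100) + L (50) + I (1) + I (1) = 1252. So it is a valid standard Roman numeral.

Yes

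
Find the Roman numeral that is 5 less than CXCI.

CXCI = 191
191 - 5 = 186

CLXXXVI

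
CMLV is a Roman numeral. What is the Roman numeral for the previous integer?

CMLV = 955; previous is 954

CMLIV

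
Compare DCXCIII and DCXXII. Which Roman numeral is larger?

DCXCIII = 693
DCXXII = 622
693 is larger

DCXCIII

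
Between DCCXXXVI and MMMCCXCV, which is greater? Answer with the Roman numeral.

DCCXXXVI = 736
MMMCCXCV = 3295
3295 is larger

MMMCCXCV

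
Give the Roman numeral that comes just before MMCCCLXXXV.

MMCCCLXXXV = 2385; previous is 2384

MMCCCLXXXIV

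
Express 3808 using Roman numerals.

Convert 3808 to Roman numerals:
  3808 contains 3×1000 (MMM)
  808 contains 1×500 (D)
  308 contains 3×100 (CCC)
  8 contains 1×5 (V)
  3 contains 3×1 (III)

MMMDCCCVIII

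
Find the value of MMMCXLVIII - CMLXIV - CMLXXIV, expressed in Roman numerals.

MMMCXLVIII = 3148, CMLXIV = 964, CMLXXIV = 974
3148 - 964 = 2184
2184 - 974 = 1210

MCCX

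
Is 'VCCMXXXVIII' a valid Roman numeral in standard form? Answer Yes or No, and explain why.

'VCCMXXXVIII': V should not appear more than once

No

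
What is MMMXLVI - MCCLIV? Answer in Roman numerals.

MMMXLVI = 3046
MCCLIV = 1254
3046 - 1254 = 1792

MDCCXCII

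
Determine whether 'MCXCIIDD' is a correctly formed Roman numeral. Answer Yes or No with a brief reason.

'MCXCIIDD': D should not appear more than once

No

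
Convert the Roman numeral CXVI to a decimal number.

CXVI: C=100, X=10, V=5, I=1
100 + 10 + 5 + 1 = 116

116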